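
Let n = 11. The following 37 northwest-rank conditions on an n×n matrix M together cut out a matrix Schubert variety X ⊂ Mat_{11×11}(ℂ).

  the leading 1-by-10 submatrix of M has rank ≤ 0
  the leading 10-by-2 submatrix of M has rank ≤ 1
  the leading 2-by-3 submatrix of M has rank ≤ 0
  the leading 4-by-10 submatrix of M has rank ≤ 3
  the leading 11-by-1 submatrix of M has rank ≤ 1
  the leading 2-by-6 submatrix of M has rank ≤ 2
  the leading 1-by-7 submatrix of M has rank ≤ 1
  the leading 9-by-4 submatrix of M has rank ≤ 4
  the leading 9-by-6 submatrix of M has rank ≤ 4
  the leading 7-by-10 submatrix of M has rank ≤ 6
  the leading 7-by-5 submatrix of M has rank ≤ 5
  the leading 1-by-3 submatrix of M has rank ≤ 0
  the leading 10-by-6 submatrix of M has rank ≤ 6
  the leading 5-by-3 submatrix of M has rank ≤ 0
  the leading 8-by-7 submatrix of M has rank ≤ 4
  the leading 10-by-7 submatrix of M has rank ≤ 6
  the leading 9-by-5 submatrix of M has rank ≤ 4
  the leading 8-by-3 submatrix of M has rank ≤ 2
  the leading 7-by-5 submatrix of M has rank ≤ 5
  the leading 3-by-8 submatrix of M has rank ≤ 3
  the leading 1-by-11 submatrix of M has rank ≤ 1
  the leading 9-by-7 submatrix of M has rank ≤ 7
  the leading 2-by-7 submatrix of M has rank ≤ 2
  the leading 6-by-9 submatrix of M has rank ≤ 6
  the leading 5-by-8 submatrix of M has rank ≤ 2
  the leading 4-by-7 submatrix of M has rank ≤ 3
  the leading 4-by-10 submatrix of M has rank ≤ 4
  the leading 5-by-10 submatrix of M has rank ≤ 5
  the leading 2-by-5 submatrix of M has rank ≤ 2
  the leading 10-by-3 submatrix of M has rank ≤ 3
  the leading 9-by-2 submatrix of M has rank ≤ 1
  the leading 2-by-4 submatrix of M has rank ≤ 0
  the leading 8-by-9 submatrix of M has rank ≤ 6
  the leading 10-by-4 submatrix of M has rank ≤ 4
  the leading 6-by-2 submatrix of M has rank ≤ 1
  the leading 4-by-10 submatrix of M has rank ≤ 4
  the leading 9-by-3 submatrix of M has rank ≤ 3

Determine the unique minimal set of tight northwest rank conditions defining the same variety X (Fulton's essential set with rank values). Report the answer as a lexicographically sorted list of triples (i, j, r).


Reconstructing r_w from the 37 given conditions:

  R[1]: 0  0  0  0  0  0  0  0  0  0  1
  R[2]: 0  0  0  0  1  1  1  1  1  1  2
  R[3]: 0  0  0  1  2  2  2  2  2  2  3
  R[4]: 0  0  0  1  2  2  2  2  3  3  4
  R[5]: 0  0  0  1  2  2  2  2  3  4  5
  R[6]: 1  1  1  2  3  3  3  3  4  5  6
  R[7]: 1  1  2  3  4  4  4  4  5  6  7
  R[8]: 1  1  2  3  4  4  4  5  6  7  8
  R[9]: 1  1  2  3  4  4  5  6  7  8  9
  R[10]: 1  1  2  3  4  5  6  7  8  9  10
  R[11]: 1  2  3  4  5  6  7  8  9  10  11

hence w(1..11) = (11, 5, 4, 9, 10, 1, 3, 8, 7, 6, 2).

ℓ(w)=36; the 7 essential cells (i,j,r):

[(1, 10, 0), (2, 4, 0), (5, 3, 0), (5, 8, 2), (8, 7, 4), (9, 6, 4), (10, 2, 1)]


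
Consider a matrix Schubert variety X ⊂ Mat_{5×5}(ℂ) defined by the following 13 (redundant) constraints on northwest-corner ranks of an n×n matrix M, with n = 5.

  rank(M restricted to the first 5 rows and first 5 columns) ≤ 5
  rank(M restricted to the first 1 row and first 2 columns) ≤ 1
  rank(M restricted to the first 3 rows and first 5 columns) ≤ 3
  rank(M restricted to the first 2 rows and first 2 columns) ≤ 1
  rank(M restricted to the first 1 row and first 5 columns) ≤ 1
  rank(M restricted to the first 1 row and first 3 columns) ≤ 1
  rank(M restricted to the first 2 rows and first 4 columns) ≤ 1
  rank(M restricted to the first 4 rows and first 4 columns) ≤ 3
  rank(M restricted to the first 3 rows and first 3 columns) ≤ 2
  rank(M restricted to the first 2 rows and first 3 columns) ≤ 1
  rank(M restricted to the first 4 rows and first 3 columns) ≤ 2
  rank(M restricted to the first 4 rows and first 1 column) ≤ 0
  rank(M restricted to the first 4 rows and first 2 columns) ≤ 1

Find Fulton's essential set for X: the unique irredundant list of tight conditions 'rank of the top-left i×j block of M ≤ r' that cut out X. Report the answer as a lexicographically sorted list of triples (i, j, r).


Propagating the 13 rank bounds to every northwest block:

  R[1]: 0 1 1 1 1
  R[2]: 0 1 1 1 2
  R[3]: 0 1 2 2 3
  R[4]: 0 1 2 3 4
  R[5]: 1 2 3 4 5

so w = (2, 5, 3, 4, 1).

D(w) has 6 cells with 2 SE-corners; essential set:

[(2, 4, 1), (4, 1, 0)]


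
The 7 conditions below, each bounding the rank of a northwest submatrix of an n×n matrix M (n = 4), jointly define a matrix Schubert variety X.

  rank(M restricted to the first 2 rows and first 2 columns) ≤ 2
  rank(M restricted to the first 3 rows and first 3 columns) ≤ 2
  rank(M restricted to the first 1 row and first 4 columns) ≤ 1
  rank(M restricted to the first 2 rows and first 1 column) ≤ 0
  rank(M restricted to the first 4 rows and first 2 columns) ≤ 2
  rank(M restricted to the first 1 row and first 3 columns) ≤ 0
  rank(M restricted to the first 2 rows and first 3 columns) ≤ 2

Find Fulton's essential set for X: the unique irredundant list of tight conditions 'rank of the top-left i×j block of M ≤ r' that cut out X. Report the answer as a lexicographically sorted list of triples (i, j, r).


Computing R[i][j] = min implied NW-rank bound (n=4, 7 conditions):

  row 1: 0 | 0 | 0 | 1
  row 2: 0 | 1 | 1 | 2
  row 3: 1 | 2 | 2 | 3
  row 4: 1 | 2 | 3 | 4

giving w = (4, 2, 1, 3) via Δ²R.

Fulton essential set (2 of the 4 Rothe cells):

[(1, 3, 0), (2, 1, 0)]


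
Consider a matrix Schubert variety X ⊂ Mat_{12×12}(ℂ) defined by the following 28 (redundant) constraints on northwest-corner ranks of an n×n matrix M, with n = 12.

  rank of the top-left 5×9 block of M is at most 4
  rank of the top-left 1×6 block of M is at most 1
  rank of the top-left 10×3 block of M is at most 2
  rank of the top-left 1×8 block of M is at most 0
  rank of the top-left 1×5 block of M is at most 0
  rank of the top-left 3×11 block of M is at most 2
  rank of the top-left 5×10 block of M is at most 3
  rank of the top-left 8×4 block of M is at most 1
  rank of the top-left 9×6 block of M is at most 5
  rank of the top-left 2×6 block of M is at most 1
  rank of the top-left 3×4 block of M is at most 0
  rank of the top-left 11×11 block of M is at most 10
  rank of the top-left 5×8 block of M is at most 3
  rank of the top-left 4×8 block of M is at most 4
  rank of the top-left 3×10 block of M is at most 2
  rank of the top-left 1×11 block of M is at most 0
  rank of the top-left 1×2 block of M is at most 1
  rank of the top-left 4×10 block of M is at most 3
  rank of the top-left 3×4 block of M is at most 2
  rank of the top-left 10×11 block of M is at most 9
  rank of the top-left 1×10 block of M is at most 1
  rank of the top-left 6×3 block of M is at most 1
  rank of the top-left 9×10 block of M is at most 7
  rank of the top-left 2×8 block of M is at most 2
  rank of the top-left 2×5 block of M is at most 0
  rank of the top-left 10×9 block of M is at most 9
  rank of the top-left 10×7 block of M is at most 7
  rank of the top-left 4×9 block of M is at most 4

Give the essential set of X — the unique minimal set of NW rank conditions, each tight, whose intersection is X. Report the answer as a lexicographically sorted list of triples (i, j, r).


Propagating the 28 rank bounds to every northwest block:

  row 1: 0  0  0  0  0  0  0  0  0  0  0  1
  row 2: 0  0  0  0  0  1  1  1  1  1  1  2
  row 3: 0  0  0  0  1  2  2  2  2  2  2  3
  row 4: 1  1  1  1  2  3  3  3  3  3  3  4
  row 5: 1  1  1  1  2  3  3  3  3  3  4  5
  row 6: 1  1  1  1  2  3  4  4  4  4  5  6
  row 7: 1  1  1  1  2  3  4  5  5  5  6  7
  row 8: 1  1  1  1  2  3  4  5  6  6  7  8
  row 9: 1  2  2  2  3  4  5  6  7  7  8  9
  row 10: 1  2  2  3  4  5  6  7  8  8  9  10
  row 11: 1  2  3  4  5  6  7  8  9  9  10  11
  row 12: 1  2  3  4  5  6  7  8  9  10  11  12

the unique w with this rank table is (12, 6, 5, 1, 11, 7, 8, 9, 2, 4, 3, 10).

D(w) has 37 cells with 6 SE-corners; essential set:

[(1, 11, 0), (2, 5, 0), (3, 4, 0), (5, 10, 3), (8, 4, 1), (10, 3, 2)]


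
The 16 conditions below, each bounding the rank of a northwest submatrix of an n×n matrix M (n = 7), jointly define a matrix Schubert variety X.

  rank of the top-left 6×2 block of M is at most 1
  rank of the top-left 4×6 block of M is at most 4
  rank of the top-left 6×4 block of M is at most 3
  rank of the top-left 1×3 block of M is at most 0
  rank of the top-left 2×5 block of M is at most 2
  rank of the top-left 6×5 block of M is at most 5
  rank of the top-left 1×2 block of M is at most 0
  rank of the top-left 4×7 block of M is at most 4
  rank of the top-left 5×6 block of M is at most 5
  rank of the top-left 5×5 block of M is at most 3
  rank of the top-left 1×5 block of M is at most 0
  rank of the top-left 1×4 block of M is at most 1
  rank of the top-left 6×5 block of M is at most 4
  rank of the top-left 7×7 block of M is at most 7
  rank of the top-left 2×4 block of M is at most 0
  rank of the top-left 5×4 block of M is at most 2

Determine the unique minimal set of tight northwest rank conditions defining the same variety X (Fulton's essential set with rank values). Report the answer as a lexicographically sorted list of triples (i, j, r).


Recovering R(i,j) via the rank-extension bound from the 16 conditions:

  R[1]: 0 0 0 0 0 1 1
  R[2]: 0 0 0 0 1 2 2
  R[3]: 1 1 1 1 2 3 3
  R[4]: 1 1 2 2 3 4 4
  R[5]: 1 1 2 2 3 4 5
  R[6]: 1 1 2 3 4 5 6
  R[7]: 1 2 3 4 5 6 7

hence w(1..7) = (6, 5, 1, 3, 7, 4, 2).

D(w) has 13 cells with 4 SE-corners; essential set:

[(1, 5, 0), (2, 4, 0), (5, 4, 2), (6, 2, 1)]


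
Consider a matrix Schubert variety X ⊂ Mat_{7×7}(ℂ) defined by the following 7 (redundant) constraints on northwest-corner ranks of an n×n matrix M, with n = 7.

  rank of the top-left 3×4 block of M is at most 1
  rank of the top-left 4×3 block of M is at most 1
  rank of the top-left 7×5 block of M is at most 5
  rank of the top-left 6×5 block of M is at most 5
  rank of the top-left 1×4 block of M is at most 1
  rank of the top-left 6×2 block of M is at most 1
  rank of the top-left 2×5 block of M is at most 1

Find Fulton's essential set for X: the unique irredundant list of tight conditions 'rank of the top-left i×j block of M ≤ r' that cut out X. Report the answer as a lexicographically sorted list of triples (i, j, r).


Reconstructing r_w from the 7 given conditions:

  1, 1, 1, 1, 1, 1, 1
  1, 1, 1, 1, 1, 2, 2
  1, 1, 1, 1, 2, 3, 3
  1, 1, 1, 2, 3, 4, 4
  1, 1, 2, 3, 4, 5, 5
  1, 1, 2, 3, 4, 5, 6
  1, 2, 3, 4, 5, 6, 7

giving w = (1, 6, 5, 4, 3, 7, 2) via Δ²R.

Fulton essential set (4 of the 11 Rothe cells):

[(2, 5, 1), (3, 4, 1), (4, 3, 1), (6, 2, 1)]


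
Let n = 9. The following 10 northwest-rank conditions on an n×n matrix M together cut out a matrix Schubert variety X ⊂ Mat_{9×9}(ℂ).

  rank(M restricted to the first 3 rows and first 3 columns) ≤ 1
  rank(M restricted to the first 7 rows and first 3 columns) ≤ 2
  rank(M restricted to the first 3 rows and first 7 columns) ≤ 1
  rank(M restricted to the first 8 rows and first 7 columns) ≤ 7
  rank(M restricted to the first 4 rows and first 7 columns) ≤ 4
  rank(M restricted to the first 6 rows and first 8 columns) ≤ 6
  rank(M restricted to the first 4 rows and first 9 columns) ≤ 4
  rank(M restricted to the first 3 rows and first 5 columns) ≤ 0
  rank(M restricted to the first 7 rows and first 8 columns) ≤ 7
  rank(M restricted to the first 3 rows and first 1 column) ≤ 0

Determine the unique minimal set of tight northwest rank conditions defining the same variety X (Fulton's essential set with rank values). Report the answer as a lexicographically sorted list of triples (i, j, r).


The tightest implied rank at each (i,j), from the 10 conditions:

  i=1: 0  0  0  0  0  1  1  1  1
  i=2: 0  0  0  0  0  1  1  2  2
  i=3: 0  0  0  0  0  1  1  2  3
  i=4: 1  1  1  1  1  2  2  3  4
  i=5: 1  2  2  2  2  3  3  4  5
  i=6: 1  2  2  3  3  4  4  5  6
  i=7: 1  2  2  3  4  5  5  6  7
  i=8: 1  2  3  4  5  6  6  7  8
  i=9: 1  2  3  4  5  6  7  8  9

the unique w with this rank table is (6, 8, 9, 1, 2, 4, 5, 3, 7).

|D(w)|=19, |Ess(w)|=3:

[(3, 5, 0), (3, 7, 1), (7, 3, 2)]


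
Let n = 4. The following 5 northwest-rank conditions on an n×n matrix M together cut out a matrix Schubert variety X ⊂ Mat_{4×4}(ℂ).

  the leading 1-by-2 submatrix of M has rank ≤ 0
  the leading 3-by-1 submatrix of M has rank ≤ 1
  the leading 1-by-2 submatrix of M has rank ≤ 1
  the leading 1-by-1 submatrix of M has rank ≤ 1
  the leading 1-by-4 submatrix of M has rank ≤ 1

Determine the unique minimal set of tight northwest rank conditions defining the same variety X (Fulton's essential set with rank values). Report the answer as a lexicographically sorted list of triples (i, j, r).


Rank table r_w(4×4) implied by the 5 constraints:

  0, 0, 1, 1
  1, 1, 2, 2
  1, 2, 3, 3
  1, 2, 3, 4

so w = (3, 1, 2, 4).

Fulton essential set (1 of the 2 Rothe cells):

[(1, 2, 0)]


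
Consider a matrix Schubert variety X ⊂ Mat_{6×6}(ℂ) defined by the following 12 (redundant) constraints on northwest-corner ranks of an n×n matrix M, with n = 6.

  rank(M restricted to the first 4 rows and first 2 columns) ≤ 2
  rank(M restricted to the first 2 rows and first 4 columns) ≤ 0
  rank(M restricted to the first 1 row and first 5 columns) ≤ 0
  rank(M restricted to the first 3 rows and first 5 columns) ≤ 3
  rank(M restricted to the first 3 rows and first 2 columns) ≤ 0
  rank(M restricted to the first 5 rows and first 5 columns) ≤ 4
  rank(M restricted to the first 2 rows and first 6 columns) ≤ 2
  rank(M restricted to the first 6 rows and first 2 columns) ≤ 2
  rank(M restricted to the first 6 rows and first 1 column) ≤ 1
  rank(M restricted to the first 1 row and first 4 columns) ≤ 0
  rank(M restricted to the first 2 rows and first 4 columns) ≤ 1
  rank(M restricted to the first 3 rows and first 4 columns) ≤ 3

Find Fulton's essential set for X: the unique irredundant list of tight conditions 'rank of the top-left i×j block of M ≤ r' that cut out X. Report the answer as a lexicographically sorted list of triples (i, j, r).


Propagating the 12 rank bounds to every northwest block:

  R[1]: 0, 0, 0, 0, 0, 1
  R[2]: 0, 0, 0, 0, 1, 2
  R[3]: 0, 0, 1, 1, 2, 3
  R[4]: 1, 1, 2, 2, 3, 4
  R[5]: 1, 2, 3, 3, 4, 5
  R[6]: 1, 2, 3, 4, 5, 6

giving w = (6, 5, 3, 1, 2, 4) via Δ²R.

Fulton essential set (3 of the 11 Rothe cells):

[(1, 5, 0), (2, 4, 0), (3, 2, 0)]


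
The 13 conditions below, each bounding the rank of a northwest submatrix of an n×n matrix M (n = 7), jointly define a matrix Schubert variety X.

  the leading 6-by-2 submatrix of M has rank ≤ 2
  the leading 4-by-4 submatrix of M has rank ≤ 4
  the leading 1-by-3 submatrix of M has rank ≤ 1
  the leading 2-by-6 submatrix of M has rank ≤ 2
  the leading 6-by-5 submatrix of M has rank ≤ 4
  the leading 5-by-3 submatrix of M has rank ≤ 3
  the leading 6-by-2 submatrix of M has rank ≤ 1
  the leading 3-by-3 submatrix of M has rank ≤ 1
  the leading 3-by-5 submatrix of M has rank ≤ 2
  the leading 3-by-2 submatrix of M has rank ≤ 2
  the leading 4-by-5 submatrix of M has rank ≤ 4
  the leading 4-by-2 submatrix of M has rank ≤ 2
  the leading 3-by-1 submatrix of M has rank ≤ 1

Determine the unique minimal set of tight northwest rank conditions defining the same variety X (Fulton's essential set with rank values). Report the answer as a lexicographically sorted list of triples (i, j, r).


The tightest implied rank at each (i,j), from the 13 conditions:

  i=1: 1 1 1 1 1 1 1
  i=2: 1 1 1 2 2 2 2
  i=3: 1 1 1 2 2 3 3
  i=4: 1 1 2 3 3 4 4
  i=5: 1 1 2 3 4 5 5
  i=6: 1 1 2 3 4 5 6
  i=7: 1 2 3 4 5 6 7

reading off 1-entries of Δ²R: w = (1, 4, 6, 3, 5, 7, 2).

Fulton essential set (3 of the 8 Rothe cells):

[(3, 3, 1), (3, 5, 2), (6, 2, 1)]


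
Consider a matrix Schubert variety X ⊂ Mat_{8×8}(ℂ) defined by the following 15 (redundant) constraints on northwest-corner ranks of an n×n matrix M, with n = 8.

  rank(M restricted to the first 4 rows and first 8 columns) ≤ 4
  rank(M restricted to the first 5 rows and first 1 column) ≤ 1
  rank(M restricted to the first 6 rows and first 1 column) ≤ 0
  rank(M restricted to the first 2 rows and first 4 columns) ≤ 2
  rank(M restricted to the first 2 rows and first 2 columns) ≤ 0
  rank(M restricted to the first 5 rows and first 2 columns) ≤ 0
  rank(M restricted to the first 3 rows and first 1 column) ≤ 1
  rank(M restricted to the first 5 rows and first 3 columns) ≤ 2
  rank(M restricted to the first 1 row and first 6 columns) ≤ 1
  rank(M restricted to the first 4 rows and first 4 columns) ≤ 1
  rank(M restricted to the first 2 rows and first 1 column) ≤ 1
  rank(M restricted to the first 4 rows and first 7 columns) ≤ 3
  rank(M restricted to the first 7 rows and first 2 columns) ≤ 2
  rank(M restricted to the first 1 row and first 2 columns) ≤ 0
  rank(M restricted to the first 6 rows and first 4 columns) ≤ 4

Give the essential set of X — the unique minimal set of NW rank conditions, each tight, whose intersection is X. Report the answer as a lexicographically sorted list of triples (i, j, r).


Recovering R(i,j) via the rank-extension bound from the 15 conditions:

  R[1]: 0 0 1 1 1 1 1 1
  R[2]: 0 0 1 1 2 2 2 2
  R[3]: 0 0 1 1 2 3 3 3
  R[4]: 0 0 1 1 2 3 3 4
  R[5]: 0 0 1 2 3 4 4 5
  R[6]: 0 1 2 3 4 5 5 6
  R[7]: 1 2 3 4 5 6 6 7
  R[8]: 1 2 3 4 5 6 7 8

hence w(1..8) = (3, 5, 6, 8, 4, 2, 1, 7).

4 SE-corners of the 15-cell Rothe diagram give Ess(w):

[(4, 4, 1), (4, 7, 3), (5, 2, 0), (6, 1, 0)]


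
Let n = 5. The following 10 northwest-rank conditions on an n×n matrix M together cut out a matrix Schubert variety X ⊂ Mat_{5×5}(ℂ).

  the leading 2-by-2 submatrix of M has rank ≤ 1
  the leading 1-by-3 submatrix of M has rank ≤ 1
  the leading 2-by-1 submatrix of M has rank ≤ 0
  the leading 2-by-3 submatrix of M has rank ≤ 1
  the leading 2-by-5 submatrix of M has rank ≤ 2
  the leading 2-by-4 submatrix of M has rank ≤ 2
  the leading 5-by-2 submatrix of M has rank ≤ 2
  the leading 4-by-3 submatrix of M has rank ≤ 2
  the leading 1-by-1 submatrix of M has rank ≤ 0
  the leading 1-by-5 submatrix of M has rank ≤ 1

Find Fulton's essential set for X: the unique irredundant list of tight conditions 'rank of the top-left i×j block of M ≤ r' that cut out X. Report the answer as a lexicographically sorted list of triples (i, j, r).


Recovering R(i,j) via the rank-extension bound from the 10 conditions:

  R[1]: 0, 1, 1, 1, 1
  R[2]: 0, 1, 1, 2, 2
  R[3]: 1, 2, 2, 3, 3
  R[4]: 1, 2, 2, 3, 4
  R[5]: 1, 2, 3, 4, 5

reading off 1-entries of Δ²R: w = (2, 4, 1, 5, 3).

ℓ(w)=4; the 3 essential cells (i,j,r):

[(2, 1, 0), (2, 3, 1), (4, 3, 2)]


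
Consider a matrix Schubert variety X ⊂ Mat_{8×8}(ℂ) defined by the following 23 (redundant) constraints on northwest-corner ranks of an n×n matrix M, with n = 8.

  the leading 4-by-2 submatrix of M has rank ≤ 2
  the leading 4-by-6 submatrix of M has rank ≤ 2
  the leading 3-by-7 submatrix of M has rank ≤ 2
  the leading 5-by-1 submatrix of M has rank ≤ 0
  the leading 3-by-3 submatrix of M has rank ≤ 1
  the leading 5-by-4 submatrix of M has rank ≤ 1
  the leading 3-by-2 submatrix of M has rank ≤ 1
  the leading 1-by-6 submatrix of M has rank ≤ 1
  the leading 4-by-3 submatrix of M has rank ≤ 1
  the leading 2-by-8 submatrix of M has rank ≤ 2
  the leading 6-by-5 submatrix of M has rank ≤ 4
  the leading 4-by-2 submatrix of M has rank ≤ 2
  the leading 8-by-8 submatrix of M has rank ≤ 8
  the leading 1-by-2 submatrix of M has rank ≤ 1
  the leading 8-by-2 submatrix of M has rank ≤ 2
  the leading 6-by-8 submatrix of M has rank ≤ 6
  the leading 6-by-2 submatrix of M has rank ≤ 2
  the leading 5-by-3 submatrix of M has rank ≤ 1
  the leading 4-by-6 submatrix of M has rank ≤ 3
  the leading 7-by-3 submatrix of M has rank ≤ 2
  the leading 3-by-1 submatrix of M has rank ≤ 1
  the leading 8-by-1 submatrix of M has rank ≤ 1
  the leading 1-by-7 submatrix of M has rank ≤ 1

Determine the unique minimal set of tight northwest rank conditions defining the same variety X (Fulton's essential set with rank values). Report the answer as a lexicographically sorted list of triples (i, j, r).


Reconstructing r_w from the 23 given conditions:

  R[1]: 0, 1, 1, 1, 1, 1, 1, 1
  R[2]: 0, 1, 1, 1, 2, 2, 2, 2
  R[3]: 0, 1, 1, 1, 2, 2, 2, 3
  R[4]: 0, 1, 1, 1, 2, 2, 3, 4
  R[5]: 0, 1, 1, 1, 2, 3, 4, 5
  R[6]: 1, 2, 2, 2, 3, 4, 5, 6
  R[7]: 1, 2, 2, 3, 4, 5, 6, 7
  R[8]: 1, 2, 3, 4, 5, 6, 7, 8

reading off 1-entries of Δ²R: w = (2, 5, 8, 7, 6, 1, 4, 3).

Fulton essential set (5 of the 17 Rothe cells):

[(3, 7, 2), (4, 6, 2), (5, 1, 0), (5, 4, 1), (7, 3, 2)]


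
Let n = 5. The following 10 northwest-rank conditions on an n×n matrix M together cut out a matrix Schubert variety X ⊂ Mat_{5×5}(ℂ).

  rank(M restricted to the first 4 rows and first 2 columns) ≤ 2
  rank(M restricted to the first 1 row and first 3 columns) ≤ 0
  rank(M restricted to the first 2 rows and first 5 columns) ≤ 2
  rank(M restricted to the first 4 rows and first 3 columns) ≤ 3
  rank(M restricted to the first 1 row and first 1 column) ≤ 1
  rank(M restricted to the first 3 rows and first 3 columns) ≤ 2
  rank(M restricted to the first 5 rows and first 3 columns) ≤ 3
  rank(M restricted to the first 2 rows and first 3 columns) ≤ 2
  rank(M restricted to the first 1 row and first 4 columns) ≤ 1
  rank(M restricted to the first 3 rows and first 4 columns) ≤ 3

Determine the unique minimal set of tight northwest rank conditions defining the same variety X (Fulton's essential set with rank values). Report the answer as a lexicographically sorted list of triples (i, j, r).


Propagating the 10 rank bounds to every northwest block:

  0 | 0 | 0 | 1 | 1
  1 | 1 | 1 | 2 | 2
  1 | 2 | 2 | 3 | 3
  1 | 2 | 3 | 4 | 4
  1 | 2 | 3 | 4 | 5

hence w(1..5) = (4, 1, 2, 3, 5).

Fulton essential set (1 of the 3 Rothe cells):

[(1, 3, 0)]


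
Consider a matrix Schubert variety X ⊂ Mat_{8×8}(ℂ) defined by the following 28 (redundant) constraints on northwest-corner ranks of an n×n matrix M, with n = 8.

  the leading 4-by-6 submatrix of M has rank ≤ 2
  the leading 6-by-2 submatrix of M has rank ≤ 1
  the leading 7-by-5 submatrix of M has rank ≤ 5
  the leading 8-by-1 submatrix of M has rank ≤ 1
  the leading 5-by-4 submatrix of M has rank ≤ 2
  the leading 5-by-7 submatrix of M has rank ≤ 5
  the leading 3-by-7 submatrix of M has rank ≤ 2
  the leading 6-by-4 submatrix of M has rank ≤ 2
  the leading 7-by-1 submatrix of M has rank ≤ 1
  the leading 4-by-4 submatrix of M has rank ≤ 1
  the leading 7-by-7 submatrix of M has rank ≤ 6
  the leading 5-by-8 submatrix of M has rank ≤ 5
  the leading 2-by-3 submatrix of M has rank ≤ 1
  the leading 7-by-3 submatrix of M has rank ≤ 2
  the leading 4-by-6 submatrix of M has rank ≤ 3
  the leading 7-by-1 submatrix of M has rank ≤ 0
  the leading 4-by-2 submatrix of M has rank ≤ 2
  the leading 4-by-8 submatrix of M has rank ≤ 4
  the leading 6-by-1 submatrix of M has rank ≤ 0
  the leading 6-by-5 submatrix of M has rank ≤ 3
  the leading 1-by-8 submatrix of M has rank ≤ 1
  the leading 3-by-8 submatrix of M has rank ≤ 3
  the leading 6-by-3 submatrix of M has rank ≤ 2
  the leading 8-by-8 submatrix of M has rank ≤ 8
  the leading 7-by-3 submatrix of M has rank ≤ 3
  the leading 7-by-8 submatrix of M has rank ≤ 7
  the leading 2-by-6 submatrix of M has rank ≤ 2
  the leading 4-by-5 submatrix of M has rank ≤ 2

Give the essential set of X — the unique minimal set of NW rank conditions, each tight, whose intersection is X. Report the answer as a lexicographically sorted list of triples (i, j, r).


Reconstructing r_w from the 28 given conditions:

  row 1: 0  1  1  1  1  1  1  1
  row 2: 0  1  1  1  2  2  2  2
  row 3: 0  1  1  1  2  2  2  3
  row 4: 0  1  1  1  2  2  3  4
  row 5: 0  1  2  2  3  3  4  5
  row 6: 0  1  2  2  3  4  5  6
  row 7: 0  1  2  3  4  5  6  7
  row 8: 1  2  3  4  5  6  7  8

giving w = (2, 5, 8, 7, 3, 6, 4, 1) via Δ²R.

|D(w)|=17, |Ess(w)|=5:

[(3, 7, 2), (4, 4, 1), (4, 6, 2), (6, 4, 2), (7, 1, 0)]


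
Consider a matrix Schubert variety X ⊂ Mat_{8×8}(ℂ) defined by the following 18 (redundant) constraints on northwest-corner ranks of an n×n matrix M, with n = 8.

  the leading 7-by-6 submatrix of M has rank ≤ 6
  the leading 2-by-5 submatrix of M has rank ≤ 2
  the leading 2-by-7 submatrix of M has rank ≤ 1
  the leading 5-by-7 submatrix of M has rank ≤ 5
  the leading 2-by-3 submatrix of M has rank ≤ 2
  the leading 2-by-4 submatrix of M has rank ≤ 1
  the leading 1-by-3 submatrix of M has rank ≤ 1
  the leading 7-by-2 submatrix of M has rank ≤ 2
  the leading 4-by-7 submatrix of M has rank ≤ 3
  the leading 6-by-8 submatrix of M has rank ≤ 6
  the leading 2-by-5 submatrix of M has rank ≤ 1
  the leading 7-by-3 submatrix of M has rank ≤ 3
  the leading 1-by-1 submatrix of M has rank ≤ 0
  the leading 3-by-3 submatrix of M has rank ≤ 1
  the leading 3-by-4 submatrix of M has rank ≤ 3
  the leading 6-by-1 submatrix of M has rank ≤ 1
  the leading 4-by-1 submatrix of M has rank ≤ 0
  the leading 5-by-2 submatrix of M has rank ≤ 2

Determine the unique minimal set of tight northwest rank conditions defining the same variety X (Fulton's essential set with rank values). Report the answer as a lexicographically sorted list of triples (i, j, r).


The tightest implied rank at each (i,j), from the 18 conditions:

  0 1 1 1 1 1 1 1
  0 1 1 1 1 1 1 2
  0 1 1 2 2 2 2 3
  0 1 2 3 3 3 3 4
  1 2 3 4 4 4 4 5
  1 2 3 4 5 5 5 6
  1 2 3 4 5 6 6 7
  1 2 3 4 5 6 7 8

second differences of R give the permutation w = (2, 8, 4, 3, 1, 5, 6, 7).

3 SE-corners of the 10-cell Rothe diagram give Ess(w):

[(2, 7, 1), (3, 3, 1), (4, 1, 0)]


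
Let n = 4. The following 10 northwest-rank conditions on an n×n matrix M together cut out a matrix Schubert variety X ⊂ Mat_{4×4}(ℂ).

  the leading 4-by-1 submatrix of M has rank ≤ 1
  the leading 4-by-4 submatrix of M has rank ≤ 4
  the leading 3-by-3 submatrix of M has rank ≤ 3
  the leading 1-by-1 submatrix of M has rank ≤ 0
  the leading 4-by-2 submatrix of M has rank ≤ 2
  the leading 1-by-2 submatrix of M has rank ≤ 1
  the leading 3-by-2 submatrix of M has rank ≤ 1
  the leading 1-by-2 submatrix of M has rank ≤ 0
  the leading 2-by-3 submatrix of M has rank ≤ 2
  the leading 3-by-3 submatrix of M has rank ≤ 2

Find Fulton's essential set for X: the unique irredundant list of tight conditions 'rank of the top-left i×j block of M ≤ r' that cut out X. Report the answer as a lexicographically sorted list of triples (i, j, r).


Reconstructing r_w from the 10 given conditions:

  0 0 1 1
  1 1 2 2
  1 1 2 3
  1 2 3 4

giving w = (3, 1, 4, 2) via Δ²R.

Rothe diagram D(w) (3 cells), 2 SE-corners (essential conditions):

[(1, 2, 0), (3, 2, 1)]


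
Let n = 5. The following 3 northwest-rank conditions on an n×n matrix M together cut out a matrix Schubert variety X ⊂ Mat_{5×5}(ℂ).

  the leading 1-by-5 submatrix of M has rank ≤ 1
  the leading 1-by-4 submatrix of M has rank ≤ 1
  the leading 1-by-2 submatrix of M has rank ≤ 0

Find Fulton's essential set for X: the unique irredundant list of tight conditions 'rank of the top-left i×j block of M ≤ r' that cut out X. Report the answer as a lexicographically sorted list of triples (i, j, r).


Reconstructing r_w from the 3 given conditions:

  R[1]: 0, 0, 1, 1, 1
  R[2]: 1, 1, 2, 2, 2
  R[3]: 1, 2, 3, 3, 3
  R[4]: 1, 2, 3, 4, 4
  R[5]: 1, 2, 3, 4, 5

second differences of R give the permutation w = (3, 1, 2, 4, 5).

Fulton essential set (1 of the 2 Rothe cells):

[(1, 2, 0)]


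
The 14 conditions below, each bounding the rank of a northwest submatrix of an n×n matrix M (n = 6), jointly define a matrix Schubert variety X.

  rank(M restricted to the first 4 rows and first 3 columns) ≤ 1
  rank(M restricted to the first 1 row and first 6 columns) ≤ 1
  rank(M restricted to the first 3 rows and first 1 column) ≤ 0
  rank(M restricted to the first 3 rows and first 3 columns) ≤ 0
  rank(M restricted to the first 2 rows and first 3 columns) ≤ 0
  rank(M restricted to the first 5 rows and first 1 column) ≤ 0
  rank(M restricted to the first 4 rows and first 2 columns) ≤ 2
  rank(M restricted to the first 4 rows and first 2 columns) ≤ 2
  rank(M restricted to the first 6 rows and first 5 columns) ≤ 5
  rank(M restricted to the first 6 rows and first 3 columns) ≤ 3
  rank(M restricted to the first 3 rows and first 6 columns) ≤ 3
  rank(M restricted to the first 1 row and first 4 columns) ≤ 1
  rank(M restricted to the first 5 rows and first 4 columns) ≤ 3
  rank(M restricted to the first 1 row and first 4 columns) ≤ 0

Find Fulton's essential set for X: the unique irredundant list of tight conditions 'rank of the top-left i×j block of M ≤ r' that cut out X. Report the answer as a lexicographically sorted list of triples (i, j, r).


Propagating the 14 rank bounds to every northwest block:

  i=1: 0 0 0 0 1 1
  i=2: 0 0 0 1 2 2
  i=3: 0 0 0 1 2 3
  i=4: 0 1 1 2 3 4
  i=5: 0 1 2 3 4 5
  i=6: 1 2 3 4 5 6

the unique w with this rank table is (5, 4, 6, 2, 3, 1).

|D(w)|=12, |Ess(w)|=3:

[(1, 4, 0), (3, 3, 0), (5, 1, 0)]


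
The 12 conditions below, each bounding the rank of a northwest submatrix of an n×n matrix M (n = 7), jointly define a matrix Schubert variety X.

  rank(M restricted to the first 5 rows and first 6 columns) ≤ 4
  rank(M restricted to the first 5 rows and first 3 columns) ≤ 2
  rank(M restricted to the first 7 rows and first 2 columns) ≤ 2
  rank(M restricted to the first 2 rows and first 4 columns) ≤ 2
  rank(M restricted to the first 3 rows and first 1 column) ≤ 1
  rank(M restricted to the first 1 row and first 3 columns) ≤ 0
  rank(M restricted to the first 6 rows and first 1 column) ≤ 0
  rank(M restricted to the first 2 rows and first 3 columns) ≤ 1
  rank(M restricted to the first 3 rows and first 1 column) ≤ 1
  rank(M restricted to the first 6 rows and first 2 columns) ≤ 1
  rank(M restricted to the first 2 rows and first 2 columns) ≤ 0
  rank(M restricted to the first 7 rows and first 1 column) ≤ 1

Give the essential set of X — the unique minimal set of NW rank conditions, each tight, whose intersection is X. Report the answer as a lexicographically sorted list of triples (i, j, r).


Propagating the 12 rank bounds to every northwest block:

  0 | 0 | 0 | 1 | 1 | 1 | 1
  0 | 0 | 1 | 2 | 2 | 2 | 2
  0 | 1 | 2 | 3 | 3 | 3 | 3
  0 | 1 | 2 | 3 | 4 | 4 | 4
  0 | 1 | 2 | 3 | 4 | 4 | 5
  0 | 1 | 2 | 3 | 4 | 5 | 6
  1 | 2 | 3 | 4 | 5 | 6 | 7

so w = (4, 3, 2, 5, 7, 6, 1).

4 SE-corners of the 10-cell Rothe diagram give Ess(w):

[(1, 3, 0), (2, 2, 0), (5, 6, 4), (6, 1, 0)]


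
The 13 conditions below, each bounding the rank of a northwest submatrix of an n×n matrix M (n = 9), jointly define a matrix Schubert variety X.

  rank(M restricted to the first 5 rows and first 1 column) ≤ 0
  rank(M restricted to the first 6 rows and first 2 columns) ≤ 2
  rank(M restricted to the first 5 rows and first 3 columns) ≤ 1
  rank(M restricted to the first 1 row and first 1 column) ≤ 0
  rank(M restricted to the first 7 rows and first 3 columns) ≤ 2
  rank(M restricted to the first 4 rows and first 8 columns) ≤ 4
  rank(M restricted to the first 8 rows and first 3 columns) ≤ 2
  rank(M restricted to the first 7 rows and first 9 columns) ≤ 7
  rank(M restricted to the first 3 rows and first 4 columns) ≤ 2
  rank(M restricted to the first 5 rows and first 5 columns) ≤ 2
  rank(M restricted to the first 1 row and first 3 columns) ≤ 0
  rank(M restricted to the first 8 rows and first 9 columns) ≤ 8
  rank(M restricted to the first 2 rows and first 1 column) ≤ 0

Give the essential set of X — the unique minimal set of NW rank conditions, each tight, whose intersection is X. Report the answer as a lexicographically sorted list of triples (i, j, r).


Recovering R(i,j) via the rank-extension bound from the 13 conditions:

  i=1: 0, 0, 0, 1, 1, 1, 1, 1, 1
  i=2: 0, 1, 1, 2, 2, 2, 2, 2, 2
  i=3: 0, 1, 1, 2, 2, 3, 3, 3, 3
  i=4: 0, 1, 1, 2, 2, 3, 4, 4, 4
  i=5: 0, 1, 1, 2, 2, 3, 4, 5, 5
  i=6: 1, 2, 2, 3, 3, 4, 5, 6, 6
  i=7: 1, 2, 2, 3, 4, 5, 6, 7, 7
  i=8: 1, 2, 2, 3, 4, 5, 6, 7, 8
  i=9: 1, 2, 3, 4, 5, 6, 7, 8, 9

second differences of R give the permutation w = (4, 2, 6, 7, 8, 1, 5, 9, 3).

|D(w)|=15, |Ess(w)|=5:

[(1, 3, 0), (5, 1, 0), (5, 3, 1), (5, 5, 2), (8, 3, 2)]


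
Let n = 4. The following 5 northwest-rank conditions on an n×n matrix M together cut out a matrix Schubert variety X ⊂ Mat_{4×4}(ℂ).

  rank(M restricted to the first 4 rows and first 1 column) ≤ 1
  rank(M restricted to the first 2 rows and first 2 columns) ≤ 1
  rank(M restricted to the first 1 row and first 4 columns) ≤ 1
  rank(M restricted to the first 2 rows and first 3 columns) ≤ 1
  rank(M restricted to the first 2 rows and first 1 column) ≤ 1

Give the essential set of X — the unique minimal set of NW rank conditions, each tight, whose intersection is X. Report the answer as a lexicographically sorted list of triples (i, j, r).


Reconstructing r_w from the 5 given conditions:

  R[1]: 1, 1, 1, 1
  R[2]: 1, 1, 1, 2
  R[3]: 1, 2, 2, 3
  R[4]: 1, 2, 3, 4

so w = (1, 4, 2, 3).

|D(w)|=2, |Ess(w)|=1:

[(2, 3, 1)]


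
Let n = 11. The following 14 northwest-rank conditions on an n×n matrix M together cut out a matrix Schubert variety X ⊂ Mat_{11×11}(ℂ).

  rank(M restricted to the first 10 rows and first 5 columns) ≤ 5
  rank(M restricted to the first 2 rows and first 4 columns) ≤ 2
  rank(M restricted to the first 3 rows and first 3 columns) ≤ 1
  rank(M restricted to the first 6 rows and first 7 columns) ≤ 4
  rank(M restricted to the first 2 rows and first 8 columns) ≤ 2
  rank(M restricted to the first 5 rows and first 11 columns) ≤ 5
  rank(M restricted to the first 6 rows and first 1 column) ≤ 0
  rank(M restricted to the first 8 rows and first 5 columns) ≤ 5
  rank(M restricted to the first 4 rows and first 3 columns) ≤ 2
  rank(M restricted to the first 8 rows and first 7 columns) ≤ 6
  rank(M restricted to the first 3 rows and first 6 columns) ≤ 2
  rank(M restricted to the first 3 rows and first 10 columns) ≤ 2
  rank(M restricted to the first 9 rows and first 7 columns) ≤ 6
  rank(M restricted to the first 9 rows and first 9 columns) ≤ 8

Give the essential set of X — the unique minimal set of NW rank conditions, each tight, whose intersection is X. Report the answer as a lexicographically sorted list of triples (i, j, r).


Propagating the 14 rank bounds to every northwest block:

  row 1: 0  1  1  1  1  1  1  1  1  1  1
  row 2: 0  1  1  2  2  2  2  2  2  2  2
  row 3: 0  1  1  2  2  2  2  2  2  2  3
  row 4: 0  1  2  3  3  3  3  3  3  3  4
  row 5: 0  1  2  3  4  4  4  4  4  4  5
  row 6: 0  1  2  3  4  4  4  5  5  5  6
  row 7: 1  2  3  4  5  5  5  6  6  6  7
  row 8: 1  2  3  4  5  6  6  7  7  7  8
  row 9: 1  2  3  4  5  6  6  7  8  8  9
  row 10: 1  2  3  4  5  6  7  8  9  9  10
  row 11: 1  2  3  4  5  6  7  8  9  10  11

reading off 1-entries of Δ²R: w = (2, 4, 11, 3, 5, 8, 1, 6, 9, 7, 10).

Fulton essential set (5 of the 17 Rothe cells):

[(3, 3, 1), (3, 10, 2), (6, 1, 0), (6, 7, 4), (9, 7, 6)]


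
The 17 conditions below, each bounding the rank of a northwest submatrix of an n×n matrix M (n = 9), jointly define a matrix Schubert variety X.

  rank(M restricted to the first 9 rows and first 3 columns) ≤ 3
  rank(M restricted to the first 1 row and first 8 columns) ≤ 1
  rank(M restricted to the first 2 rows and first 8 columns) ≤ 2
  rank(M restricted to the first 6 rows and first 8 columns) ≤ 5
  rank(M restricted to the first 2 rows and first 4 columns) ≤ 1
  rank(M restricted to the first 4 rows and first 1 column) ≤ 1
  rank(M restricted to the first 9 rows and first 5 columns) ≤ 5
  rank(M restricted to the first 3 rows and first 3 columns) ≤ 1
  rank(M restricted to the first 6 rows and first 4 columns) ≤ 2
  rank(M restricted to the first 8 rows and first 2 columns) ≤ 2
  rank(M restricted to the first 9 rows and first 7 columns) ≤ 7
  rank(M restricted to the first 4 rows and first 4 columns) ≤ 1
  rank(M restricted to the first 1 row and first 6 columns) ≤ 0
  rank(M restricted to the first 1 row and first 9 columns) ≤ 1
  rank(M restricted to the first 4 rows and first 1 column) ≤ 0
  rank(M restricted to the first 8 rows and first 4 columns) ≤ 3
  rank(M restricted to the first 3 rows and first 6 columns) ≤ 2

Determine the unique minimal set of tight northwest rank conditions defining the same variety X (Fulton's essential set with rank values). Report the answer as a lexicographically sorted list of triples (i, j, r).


Reconstructing r_w from the 17 given conditions:

  0  0  0  0  0  0  1  1  1
  0  1  1  1  1  1  2  2  2
  0  1  1  1  2  2  3  3  3
  0  1  1  1  2  3  4  4  4
  1  2  2  2  3  4  5  5  5
  1  2  2  2  3  4  5  5  6
  1  2  3  3  4  5  6  6  7
  1  2  3  3  4  5  6  7  8
  1  2  3  4  5  6  7  8  9

so w = (7, 2, 5, 6, 1, 9, 3, 8, 4).

ℓ(w)=17; the 6 essential cells (i,j,r):

[(1, 6, 0), (4, 1, 0), (4, 4, 1), (6, 4, 2), (6, 8, 5), (8, 4, 3)]


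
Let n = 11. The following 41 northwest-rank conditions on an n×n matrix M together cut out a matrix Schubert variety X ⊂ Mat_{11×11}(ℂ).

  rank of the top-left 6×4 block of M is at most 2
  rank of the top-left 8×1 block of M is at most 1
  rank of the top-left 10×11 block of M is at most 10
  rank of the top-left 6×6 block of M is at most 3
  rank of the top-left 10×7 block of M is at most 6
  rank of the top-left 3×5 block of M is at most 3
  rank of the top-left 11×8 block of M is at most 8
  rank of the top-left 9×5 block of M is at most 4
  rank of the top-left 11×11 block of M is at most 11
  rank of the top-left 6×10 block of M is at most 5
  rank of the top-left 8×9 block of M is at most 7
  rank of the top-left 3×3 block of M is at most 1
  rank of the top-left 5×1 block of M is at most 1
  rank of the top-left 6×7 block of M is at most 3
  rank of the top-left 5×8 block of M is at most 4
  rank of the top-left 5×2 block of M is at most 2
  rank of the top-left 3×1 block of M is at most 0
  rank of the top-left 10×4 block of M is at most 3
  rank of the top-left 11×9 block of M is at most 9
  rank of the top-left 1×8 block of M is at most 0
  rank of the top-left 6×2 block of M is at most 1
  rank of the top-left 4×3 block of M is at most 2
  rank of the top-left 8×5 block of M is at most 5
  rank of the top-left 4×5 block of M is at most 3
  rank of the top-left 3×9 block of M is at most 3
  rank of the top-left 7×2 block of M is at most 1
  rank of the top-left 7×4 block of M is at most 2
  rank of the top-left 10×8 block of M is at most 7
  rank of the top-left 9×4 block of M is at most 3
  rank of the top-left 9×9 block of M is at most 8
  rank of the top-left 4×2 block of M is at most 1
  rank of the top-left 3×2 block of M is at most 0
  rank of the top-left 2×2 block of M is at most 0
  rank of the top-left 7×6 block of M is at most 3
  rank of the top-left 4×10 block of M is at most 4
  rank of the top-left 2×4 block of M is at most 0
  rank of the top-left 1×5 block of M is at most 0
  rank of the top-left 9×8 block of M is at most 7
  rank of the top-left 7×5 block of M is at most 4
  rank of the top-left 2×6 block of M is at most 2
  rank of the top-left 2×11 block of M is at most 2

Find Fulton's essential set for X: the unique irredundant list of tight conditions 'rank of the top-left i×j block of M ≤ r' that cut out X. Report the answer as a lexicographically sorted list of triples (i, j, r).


The tightest implied rank at each (i,j), from the 41 conditions:

  i=1: 0  0  0  0  0  0  0  0  1  1  1
  i=2: 0  0  0  0  1  1  1  1  2  2  2
  i=3: 0  0  1  1  2  2  2  2  3  3  3
  i=4: 1  1  2  2  3  3  3  3  4  4  4
  i=5: 1  1  2  2  3  3  3  4  5  5  5
  i=6: 1  1  2  2  3  3  3  4  5  5  6
  i=7: 1  1  2  2  3  3  4  5  6  6  7
  i=8: 1  2  3  3  4  4  5  6  7  7  8
  i=9: 1  2  3  3  4  5  6  7  8  8  9
  i=10: 1  2  3  3  4  5  6  7  8  9  10
  i=11: 1  2  3  4  5  6  7  8  9  10  11

hence w(1..11) = (9, 5, 3, 1, 8, 11, 7, 2, 6, 10, 4).

|D(w)|=28, |Ess(w)|=9:

[(1, 8, 0), (2, 4, 0), (3, 2, 0), (6, 7, 3), (6, 10, 5), (7, 2, 1), (7, 4, 2), (7, 6, 3), (10, 4, 3)]
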